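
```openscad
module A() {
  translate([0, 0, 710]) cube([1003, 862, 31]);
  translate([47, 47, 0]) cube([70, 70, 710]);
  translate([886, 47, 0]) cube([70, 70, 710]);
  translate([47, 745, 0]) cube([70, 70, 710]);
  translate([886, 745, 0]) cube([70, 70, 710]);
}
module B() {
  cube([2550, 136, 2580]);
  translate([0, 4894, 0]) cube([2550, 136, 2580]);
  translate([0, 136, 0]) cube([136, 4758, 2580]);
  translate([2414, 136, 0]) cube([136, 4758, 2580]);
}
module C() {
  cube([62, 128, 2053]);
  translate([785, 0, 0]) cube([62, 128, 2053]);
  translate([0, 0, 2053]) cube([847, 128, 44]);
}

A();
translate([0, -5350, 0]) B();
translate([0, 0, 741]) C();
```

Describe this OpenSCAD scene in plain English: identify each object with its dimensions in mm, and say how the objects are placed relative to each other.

A is a rectangular dining table. The top is 1003×862×31 mm with its upper surface at z = 741 mm. It stands on four 70×70 mm square legs, each inset 47 mm from the nearest pair of top edges, running from the floor to the underside of the top.

B is a box-shaped house frame (walls only): outside footprint 2550×5030 mm, wall height 2580 mm, wall thickness 136 mm. The two y-facing walls run the full x-width; the two x-facing walls fit between the inner faces of the y-facing walls.

C is a door frame. The clear opening is 723 mm wide and 2053 mm high. Two 62 mm wide jambs, 128 mm deep, stand either side of the opening from the floor to the top of the opening. A 44 mm thick head sits across the top of both jambs, spanning the full outside width of the frame.

The house frame is on the floor beside the table on its −y side. The door frame is on top of the table.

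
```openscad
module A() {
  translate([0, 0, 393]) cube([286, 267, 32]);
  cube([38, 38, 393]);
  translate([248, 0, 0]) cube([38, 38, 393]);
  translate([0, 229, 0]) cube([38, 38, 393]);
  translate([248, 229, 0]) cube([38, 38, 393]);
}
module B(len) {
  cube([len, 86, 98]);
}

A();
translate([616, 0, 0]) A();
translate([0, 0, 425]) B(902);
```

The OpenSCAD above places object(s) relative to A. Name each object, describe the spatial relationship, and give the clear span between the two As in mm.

Second stool starts at x = 616; first ends at x = 286; clear span = 616 − 286 = 330 mm.

A is a stool. B is a beam. A beam spans the tops of two stools. The clear span between the two stools is 330 mm.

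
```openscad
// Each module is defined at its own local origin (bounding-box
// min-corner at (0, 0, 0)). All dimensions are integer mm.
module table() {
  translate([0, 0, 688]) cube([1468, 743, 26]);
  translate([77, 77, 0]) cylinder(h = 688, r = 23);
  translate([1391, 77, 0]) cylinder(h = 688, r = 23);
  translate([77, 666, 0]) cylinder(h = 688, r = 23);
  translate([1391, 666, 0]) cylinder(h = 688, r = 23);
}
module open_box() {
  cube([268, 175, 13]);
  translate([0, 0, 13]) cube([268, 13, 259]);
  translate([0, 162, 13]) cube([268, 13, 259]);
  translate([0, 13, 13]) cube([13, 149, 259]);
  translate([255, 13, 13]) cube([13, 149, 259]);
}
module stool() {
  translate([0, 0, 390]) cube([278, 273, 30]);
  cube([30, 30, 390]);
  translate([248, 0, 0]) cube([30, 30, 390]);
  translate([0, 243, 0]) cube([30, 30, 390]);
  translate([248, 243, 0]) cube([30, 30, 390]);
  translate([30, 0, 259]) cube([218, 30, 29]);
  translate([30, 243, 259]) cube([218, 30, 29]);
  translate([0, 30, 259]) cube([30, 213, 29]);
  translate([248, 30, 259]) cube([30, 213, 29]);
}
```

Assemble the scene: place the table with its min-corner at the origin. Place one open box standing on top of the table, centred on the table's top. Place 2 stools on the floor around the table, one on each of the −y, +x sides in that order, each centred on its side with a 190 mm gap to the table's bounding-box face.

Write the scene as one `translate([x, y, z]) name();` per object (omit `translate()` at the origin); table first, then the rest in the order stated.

table();
translate([600, 284, 714]) open_box();
translate([595, -463, 0]) stool();
translate([1658, 235, 0]) stool();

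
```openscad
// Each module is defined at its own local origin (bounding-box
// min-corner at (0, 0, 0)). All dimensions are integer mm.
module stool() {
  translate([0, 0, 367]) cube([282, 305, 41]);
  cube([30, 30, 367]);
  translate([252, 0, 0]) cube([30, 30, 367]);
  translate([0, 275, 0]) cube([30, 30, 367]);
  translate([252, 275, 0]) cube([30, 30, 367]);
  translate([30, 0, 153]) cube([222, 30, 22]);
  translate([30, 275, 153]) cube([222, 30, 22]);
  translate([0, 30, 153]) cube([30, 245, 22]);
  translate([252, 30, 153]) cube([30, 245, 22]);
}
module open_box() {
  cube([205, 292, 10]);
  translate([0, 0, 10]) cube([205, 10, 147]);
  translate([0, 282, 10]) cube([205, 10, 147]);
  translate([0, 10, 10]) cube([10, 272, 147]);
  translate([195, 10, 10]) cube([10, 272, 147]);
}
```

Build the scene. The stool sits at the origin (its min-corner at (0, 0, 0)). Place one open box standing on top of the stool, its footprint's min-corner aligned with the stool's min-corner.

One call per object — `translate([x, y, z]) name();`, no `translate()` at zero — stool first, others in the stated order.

stool();
translate([0, 0, 408]) open_box();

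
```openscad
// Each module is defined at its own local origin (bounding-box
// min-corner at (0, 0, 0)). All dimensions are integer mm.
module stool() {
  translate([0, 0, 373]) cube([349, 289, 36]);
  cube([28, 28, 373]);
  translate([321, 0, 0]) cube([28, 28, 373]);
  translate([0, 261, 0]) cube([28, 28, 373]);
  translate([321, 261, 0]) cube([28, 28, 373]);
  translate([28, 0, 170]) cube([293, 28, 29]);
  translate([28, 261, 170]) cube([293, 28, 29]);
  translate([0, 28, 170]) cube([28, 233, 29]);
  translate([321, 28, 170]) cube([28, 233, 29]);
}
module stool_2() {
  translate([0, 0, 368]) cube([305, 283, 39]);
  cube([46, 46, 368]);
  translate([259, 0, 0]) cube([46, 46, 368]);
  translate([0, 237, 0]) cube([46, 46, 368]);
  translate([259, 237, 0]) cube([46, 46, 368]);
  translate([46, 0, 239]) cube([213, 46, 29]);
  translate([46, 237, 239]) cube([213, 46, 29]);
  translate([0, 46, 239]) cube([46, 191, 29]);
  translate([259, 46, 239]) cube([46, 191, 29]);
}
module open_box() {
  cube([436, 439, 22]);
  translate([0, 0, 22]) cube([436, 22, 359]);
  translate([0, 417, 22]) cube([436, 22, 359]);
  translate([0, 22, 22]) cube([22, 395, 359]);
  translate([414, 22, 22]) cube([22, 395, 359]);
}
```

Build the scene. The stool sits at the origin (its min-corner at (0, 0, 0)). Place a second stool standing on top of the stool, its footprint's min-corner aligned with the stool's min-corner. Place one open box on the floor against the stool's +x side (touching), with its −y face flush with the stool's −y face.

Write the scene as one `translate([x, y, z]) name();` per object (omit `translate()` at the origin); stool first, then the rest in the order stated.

stool();
translate([0, 0, 409]) stool_2();
translate([349, 0, 0]) open_box();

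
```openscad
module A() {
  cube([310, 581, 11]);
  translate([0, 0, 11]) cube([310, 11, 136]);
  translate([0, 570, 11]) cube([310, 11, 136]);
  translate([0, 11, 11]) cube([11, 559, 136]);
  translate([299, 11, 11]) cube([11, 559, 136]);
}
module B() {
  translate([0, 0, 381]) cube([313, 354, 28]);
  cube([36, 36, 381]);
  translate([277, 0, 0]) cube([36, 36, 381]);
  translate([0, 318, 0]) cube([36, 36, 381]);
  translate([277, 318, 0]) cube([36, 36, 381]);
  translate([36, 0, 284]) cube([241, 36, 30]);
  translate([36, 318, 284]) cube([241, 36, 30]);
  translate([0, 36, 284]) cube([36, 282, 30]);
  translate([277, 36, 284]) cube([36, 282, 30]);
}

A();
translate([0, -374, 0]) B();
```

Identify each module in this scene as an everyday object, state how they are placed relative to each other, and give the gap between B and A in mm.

A is an open box. B is a stool. The stool is on the floor beside the open box on its −y side. The gap between the stool and the open box is 20 mm.

The stool's nearest face is 20 mm from the open box's −y face.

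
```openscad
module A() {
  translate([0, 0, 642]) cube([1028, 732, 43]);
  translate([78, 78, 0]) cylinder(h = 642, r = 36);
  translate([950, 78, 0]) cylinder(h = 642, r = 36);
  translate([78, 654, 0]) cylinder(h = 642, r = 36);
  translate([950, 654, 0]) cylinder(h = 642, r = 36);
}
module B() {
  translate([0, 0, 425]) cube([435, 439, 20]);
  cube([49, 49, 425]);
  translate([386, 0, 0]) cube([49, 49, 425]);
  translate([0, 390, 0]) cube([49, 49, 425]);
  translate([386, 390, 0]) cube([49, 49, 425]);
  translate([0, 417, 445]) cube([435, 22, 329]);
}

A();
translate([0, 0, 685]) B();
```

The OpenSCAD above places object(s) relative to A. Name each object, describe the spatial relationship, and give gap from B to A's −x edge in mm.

The chair's min-x is at 0; the table's min-x is 0; gap = 0 mm.

A is a table. B is a chair. The chair is on top of the table. The gap from the chair to the table's −x edge is 0 mm.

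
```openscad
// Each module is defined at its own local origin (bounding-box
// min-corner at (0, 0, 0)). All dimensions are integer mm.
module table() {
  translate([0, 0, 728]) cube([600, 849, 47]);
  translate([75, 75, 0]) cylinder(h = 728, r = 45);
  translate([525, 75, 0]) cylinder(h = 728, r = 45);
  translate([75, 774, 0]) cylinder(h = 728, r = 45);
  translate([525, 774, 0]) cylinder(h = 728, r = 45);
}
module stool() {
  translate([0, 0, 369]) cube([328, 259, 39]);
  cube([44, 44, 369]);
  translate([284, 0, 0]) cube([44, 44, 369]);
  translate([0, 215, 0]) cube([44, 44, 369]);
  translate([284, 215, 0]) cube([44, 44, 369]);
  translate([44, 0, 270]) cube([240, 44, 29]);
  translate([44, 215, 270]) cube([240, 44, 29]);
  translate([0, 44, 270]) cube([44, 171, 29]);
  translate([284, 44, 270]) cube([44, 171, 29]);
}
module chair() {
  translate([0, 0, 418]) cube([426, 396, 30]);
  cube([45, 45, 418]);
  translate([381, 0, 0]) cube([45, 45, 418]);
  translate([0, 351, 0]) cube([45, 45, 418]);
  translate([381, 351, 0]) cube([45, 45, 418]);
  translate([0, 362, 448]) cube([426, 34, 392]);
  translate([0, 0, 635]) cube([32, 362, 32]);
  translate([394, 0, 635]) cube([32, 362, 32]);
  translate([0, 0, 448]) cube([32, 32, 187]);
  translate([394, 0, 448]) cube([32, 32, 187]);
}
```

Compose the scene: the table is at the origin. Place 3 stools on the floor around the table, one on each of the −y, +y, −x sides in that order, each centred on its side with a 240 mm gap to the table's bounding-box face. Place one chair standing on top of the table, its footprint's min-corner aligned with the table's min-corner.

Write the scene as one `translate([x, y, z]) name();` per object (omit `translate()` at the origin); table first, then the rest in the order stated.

table();
translate([136, -499, 0]) stool();
translate([136, 1089, 0]) stool();
translate([-568, 295, 0]) stool();
translate([0, 0, 775]) chair();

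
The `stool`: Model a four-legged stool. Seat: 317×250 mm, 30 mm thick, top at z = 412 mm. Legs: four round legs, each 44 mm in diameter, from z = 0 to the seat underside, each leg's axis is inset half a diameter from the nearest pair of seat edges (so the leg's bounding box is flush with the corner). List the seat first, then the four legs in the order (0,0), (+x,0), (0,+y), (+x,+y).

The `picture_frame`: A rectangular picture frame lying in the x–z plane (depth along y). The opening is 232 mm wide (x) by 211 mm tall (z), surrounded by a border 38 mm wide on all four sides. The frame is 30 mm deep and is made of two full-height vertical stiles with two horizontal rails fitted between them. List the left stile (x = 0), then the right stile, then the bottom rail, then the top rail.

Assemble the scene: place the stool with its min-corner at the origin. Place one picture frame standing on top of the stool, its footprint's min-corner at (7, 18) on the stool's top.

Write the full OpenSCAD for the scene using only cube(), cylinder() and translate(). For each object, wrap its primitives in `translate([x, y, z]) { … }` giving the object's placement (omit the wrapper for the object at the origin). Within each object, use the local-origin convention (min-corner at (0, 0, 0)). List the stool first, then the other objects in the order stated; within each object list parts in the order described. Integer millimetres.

translate([0, 0, 382]) cube([317, 250, 30]);
translate([22, 22, 0]) cylinder(h = 382, r = 22);
translate([295, 22, 0]) cylinder(h = 382, r = 22);
translate([22, 228, 0]) cylinder(h = 382, r = 22);
translate([295, 228, 0]) cylinder(h = 382, r = 22);
translate([7, 18, 412]) {
  cube([38, 30, 287]);
  translate([270, 0, 0]) cube([38, 30, 287]);
  translate([38, 0, 0]) cube([232, 30, 38]);
  translate([38, 0, 249]) cube([232, 30, 38]);
}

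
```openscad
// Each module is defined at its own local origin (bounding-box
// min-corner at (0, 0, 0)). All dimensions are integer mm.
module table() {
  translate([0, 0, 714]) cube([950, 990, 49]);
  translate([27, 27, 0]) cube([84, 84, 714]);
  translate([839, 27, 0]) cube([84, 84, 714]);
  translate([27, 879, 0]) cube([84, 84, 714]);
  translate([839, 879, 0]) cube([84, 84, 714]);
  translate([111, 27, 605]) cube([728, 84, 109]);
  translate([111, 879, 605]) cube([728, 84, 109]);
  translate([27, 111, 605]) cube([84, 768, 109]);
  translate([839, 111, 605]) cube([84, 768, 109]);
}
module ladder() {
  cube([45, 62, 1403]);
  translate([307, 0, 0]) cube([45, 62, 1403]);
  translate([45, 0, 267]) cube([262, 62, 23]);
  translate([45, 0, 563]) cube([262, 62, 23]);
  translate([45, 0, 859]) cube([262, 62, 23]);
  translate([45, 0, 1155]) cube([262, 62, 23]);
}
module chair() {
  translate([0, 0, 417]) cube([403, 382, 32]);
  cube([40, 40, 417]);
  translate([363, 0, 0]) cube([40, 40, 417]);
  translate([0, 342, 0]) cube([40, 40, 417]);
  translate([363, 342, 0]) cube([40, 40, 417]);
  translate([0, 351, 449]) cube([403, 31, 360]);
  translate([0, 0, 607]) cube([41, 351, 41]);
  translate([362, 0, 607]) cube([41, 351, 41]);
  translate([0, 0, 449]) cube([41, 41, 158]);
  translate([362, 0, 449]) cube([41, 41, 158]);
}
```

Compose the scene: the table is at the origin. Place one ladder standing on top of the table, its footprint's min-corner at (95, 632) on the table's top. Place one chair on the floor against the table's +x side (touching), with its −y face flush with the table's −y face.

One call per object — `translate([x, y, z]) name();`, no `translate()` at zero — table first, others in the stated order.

table();
translate([95, 632, 763]) ladder();
translate([950, 0, 0]) chair();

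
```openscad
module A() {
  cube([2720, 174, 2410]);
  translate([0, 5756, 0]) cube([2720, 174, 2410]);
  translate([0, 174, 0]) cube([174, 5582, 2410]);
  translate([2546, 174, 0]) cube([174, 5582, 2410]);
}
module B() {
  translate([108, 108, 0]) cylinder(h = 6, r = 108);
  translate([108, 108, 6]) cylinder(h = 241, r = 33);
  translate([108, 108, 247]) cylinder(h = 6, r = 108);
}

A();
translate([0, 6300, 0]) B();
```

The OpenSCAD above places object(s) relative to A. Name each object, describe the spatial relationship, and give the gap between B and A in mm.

A is a house frame. B is a spool. The spool is on the floor beside the house frame on its +y side. The gap between the spool and the house frame is 370 mm.

The spool's nearest face is 370 mm from the house frame's +y face.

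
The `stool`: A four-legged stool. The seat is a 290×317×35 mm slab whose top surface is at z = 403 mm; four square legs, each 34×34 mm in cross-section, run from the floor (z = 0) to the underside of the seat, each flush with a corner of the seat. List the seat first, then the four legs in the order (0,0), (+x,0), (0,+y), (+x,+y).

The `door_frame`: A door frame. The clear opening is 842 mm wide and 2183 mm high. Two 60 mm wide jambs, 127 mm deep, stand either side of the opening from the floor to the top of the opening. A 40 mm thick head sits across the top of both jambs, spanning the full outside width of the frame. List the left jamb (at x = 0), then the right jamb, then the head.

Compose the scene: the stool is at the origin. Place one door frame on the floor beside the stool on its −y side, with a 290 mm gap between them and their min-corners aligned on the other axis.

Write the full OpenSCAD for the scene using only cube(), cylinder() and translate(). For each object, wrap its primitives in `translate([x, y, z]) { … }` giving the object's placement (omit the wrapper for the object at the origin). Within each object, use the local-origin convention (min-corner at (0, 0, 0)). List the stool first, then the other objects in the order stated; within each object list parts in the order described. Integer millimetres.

translate([0, 0, 368]) cube([290, 317, 35]);
cube([34, 34, 368]);
translate([256, 0, 0]) cube([34, 34, 368]);
translate([0, 283, 0]) cube([34, 34, 368]);
translate([256, 283, 0]) cube([34, 34, 368]);
translate([0, -417, 0]) {
  cube([60, 127, 2183]);
  translate([902, 0, 0]) cube([60, 127, 2183]);
  translate([0, 0, 2183]) cube([962, 127, 40]);
}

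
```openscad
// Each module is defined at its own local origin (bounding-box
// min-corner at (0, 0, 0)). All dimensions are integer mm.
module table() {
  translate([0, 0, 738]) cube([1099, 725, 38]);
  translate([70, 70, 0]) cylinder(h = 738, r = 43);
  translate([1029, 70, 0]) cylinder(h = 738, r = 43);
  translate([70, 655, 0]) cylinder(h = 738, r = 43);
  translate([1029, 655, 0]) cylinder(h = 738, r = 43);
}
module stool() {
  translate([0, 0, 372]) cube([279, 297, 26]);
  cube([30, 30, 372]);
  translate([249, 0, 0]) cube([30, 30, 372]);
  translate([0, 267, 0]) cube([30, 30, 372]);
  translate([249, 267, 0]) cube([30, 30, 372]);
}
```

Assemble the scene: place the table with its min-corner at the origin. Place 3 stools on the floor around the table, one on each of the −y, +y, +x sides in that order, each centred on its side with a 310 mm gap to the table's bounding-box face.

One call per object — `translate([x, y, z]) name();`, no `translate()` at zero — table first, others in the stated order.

table();
translate([410, -607, 0]) stool();
translate([410, 1035, 0]) stool();
translate([1409, 214, 0]) stool();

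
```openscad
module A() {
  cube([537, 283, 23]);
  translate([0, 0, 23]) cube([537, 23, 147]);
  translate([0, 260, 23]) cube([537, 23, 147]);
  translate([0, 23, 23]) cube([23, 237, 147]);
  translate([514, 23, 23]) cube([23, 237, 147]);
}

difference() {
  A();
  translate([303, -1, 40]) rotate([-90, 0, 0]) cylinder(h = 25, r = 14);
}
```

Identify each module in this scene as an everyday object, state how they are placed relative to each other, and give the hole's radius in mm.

The subtracted cylinder has r = 14 mm.

A is an open box. The open box has a circular hole through its front wall. The hole's radius is 14 mm.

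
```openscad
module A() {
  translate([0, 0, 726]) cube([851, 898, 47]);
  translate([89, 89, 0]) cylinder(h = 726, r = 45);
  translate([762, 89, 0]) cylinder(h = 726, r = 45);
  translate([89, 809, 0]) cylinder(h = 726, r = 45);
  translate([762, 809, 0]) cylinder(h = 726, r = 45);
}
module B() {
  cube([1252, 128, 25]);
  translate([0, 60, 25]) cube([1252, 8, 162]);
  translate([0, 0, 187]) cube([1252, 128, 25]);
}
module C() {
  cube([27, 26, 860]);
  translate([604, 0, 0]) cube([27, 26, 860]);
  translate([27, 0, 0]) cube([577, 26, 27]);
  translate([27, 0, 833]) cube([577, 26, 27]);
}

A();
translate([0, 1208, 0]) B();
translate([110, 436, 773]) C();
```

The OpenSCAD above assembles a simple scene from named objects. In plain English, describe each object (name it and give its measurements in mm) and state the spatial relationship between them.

A is a rectangular dining table. The top is 851×898×47 mm with its upper surface at z = 773 mm. It stands on four round legs of 90 mm diameter, each leg's bounding box inset 44 mm from the nearest pair of top edges, running from the floor to the underside of the top.

B is an I-beam lying along x, 1252 mm long. Overall section height 212 mm. Two flanges 128 mm wide (y) and 25 mm thick, one on the floor and one at the top; a web 8 mm thick runs between them, centred on the flange width.

C is a picture frame with a 577×806 mm rectangular opening (x by z) and a uniform 27 mm border on every side. Frame depth is 26 mm along y. It is built from two vertical stiles running the full outside height and two horizontal rails spanning the gap between the stiles.

The I-beam is on the floor beside the table on its +y side. The picture frame is on top of the table, centred.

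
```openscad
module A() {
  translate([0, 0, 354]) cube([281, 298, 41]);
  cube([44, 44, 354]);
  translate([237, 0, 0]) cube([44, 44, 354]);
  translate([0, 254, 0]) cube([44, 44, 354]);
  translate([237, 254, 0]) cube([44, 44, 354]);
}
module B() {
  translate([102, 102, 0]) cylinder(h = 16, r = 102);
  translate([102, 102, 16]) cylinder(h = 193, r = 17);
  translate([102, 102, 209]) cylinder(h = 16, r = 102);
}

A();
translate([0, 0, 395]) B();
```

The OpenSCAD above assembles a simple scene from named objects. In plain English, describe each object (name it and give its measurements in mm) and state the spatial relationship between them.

A is a four-legged stool. The seat is 281×298 mm, 41 mm thick, top at z = 395 mm. It stands on four square legs, each 44×44 mm in cross-section, from z = 0 to the seat underside, each flush with a corner of the seat.

B is a spool: two coaxial disc flanges of radius 102 mm and thickness 16 mm, joined by a core cylinder of radius 17 mm and height 193 mm. The lower flange rests on z = 0 and the three cylinders share a vertical axis.

The spool is on top of the stool.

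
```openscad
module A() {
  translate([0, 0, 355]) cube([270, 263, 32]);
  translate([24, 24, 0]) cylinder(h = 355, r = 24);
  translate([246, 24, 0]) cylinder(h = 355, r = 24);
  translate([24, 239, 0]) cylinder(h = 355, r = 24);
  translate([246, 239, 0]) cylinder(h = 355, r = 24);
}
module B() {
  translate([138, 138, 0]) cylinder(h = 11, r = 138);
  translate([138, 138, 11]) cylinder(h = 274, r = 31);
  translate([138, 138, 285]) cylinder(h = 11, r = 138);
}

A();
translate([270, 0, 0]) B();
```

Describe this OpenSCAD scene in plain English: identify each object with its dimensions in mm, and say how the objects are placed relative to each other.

A is a simple wooden stool: a rectangular seat 270 mm (x) by 263 mm (y), 32 mm thick, top face at z = 387 mm, on four round legs, each 48 mm in diameter. The legs rest on z = 0, each leg's axis is inset half a diameter from the nearest pair of seat edges (so the leg's bounding box is flush with the corner).

B is a spool: two coaxial disc flanges of radius 138 mm and thickness 11 mm, joined by a core cylinder of radius 31 mm and height 274 mm. The lower flange rests on z = 0 and the three cylinders share a vertical axis.

The spool is against the stool's +x side, with their −y faces flush.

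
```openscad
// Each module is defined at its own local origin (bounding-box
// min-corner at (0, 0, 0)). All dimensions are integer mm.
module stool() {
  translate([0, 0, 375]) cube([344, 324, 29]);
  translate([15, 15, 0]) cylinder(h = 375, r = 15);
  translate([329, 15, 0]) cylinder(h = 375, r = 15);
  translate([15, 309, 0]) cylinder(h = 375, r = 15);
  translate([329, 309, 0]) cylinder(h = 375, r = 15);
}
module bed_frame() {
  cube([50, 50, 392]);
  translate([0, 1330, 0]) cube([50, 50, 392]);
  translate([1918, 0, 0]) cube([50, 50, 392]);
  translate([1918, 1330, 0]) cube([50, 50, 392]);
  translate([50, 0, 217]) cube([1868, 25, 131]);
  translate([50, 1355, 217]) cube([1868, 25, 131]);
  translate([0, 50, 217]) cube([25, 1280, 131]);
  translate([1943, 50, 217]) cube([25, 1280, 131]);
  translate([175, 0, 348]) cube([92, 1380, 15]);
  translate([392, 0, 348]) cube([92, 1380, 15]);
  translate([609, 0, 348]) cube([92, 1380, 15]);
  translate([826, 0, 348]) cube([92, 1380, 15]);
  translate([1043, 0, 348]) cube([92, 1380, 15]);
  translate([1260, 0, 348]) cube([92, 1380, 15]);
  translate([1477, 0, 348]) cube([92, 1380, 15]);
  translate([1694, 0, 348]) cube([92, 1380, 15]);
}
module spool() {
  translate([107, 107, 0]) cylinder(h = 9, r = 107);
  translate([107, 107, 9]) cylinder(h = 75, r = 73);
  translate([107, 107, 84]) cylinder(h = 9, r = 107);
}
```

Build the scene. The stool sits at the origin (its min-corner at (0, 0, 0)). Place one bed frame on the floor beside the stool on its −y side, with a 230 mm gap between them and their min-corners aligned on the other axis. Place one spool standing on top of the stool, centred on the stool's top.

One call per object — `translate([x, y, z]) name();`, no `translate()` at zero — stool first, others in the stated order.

stool();
translate([0, -1610, 0]) bed_frame();
translate([65, 55, 404]) spool();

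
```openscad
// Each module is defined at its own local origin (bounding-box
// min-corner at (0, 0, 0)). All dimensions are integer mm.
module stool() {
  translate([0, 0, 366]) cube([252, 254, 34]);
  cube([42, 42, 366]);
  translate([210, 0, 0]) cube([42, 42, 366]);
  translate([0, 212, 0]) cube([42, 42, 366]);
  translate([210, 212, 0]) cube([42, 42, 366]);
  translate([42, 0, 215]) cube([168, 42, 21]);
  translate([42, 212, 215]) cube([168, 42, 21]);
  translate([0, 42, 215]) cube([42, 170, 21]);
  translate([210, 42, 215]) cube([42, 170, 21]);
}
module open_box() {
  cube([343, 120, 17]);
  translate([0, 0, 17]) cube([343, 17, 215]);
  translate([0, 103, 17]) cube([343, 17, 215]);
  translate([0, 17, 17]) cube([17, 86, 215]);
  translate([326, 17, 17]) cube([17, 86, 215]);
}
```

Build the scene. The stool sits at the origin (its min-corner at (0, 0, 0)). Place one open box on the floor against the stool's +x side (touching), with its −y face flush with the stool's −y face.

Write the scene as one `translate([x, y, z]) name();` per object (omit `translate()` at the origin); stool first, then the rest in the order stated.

stool();
translate([252, 0, 0]) open_box();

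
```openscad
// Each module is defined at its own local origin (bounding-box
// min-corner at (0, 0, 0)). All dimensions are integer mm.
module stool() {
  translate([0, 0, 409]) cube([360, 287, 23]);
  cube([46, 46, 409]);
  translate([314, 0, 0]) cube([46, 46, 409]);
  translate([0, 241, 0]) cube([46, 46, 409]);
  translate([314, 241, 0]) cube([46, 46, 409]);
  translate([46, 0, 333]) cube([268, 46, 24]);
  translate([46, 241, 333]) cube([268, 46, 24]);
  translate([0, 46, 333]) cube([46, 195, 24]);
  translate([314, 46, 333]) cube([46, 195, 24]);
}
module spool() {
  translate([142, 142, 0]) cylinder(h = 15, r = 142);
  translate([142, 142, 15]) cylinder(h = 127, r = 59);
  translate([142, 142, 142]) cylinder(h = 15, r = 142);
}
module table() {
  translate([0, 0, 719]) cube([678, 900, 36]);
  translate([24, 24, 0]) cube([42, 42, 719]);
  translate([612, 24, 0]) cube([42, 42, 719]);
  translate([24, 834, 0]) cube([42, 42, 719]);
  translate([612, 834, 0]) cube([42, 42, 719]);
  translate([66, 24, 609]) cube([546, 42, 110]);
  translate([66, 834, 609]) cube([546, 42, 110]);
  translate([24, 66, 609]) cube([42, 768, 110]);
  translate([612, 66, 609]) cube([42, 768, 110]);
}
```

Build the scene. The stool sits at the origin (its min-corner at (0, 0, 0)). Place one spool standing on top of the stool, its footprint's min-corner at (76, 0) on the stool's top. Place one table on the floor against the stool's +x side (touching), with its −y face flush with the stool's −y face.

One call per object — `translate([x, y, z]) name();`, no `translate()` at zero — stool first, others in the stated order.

stool();
translate([76, 0, 432]) spool();
translate([360, 0, 0]) table();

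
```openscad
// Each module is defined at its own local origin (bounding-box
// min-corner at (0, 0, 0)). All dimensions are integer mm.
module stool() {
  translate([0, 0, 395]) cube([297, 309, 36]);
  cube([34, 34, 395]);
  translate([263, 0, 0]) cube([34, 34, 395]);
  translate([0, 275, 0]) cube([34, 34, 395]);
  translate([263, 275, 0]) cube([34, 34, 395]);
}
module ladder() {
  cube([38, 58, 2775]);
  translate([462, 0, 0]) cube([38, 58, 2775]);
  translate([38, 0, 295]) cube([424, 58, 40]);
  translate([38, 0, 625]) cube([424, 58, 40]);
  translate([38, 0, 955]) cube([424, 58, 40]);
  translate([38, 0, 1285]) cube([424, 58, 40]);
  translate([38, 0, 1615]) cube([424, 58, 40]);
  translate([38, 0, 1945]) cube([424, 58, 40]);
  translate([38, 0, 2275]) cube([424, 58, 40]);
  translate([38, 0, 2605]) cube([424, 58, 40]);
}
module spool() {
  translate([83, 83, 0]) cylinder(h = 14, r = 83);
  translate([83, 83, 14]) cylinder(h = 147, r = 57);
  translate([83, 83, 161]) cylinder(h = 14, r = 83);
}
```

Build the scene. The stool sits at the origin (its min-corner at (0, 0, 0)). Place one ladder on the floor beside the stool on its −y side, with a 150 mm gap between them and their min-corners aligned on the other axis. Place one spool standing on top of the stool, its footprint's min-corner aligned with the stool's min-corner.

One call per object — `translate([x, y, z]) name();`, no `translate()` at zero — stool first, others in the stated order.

stool();
translate([0, -208, 0]) ladder();
translate([0, 0, 431]) spool();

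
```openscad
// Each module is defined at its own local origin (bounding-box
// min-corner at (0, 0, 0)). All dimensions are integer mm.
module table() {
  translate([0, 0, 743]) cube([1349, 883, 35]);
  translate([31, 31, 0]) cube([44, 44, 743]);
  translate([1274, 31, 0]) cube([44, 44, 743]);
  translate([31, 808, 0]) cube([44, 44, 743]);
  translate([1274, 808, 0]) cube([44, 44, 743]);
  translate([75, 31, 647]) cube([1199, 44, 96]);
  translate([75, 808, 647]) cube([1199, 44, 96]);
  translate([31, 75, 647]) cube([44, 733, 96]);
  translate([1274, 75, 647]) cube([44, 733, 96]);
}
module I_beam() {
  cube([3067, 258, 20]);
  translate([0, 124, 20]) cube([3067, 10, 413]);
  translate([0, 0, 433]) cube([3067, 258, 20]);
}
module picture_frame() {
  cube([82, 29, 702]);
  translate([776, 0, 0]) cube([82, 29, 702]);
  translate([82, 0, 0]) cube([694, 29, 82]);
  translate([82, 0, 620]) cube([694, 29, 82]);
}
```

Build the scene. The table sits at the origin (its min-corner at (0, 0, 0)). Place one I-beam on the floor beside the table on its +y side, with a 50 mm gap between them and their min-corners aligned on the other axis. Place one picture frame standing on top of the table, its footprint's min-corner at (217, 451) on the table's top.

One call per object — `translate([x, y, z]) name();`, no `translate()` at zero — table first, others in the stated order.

table();
translate([0, 933, 0]) I_beam();
translate([217, 451, 778]) picture_frame();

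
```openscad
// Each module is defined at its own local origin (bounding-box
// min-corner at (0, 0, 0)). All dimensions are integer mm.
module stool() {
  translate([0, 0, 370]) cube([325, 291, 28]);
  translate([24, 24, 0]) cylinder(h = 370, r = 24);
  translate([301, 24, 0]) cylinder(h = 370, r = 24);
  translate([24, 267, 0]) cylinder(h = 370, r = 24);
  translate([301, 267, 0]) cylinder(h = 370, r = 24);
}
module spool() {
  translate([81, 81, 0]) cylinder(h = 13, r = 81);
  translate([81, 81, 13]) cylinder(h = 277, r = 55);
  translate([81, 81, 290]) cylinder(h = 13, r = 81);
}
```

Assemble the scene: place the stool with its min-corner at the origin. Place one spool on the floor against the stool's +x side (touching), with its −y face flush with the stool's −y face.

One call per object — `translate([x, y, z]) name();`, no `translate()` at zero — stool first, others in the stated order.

stool();
translate([325, 0, 0]) spool();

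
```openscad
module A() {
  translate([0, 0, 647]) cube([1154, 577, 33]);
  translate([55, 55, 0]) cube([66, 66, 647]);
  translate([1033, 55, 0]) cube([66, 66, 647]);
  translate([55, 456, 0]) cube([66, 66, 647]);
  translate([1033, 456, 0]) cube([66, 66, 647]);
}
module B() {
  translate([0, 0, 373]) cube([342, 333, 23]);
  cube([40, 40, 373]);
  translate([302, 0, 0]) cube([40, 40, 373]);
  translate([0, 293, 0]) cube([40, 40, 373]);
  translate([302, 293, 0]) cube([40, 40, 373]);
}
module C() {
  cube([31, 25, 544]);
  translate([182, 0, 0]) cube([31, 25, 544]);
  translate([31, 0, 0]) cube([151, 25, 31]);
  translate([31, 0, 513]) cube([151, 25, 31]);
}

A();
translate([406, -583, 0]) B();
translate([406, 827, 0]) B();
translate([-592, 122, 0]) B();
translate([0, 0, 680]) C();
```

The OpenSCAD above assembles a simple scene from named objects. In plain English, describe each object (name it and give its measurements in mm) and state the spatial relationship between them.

A is a table with a 1154×577 mm rectangular top, 33 mm thick, top surface at z = 680 mm, supported by four 66×66 mm square legs, each inset 55 mm from the nearest pair of top edges, running from the floor.

B is a simple wooden stool: a rectangular seat 342 mm (x) by 333 mm (y), 23 mm thick, top face at z = 396 mm, on four square legs, each 40×40 mm in cross-section. The legs rest on z = 0, each flush with a corner of the seat.

C is a rectangular picture frame lying in the x–z plane (depth along y). The opening is 151 mm wide (x) by 482 mm tall (z), surrounded by a border 31 mm wide on all four sides. The frame is 25 mm deep and is made of two full-height vertical stiles with two horizontal rails fitted between them.

Three stools sit around the table at the −y, +y, −x sides. The picture frame is on top of the table.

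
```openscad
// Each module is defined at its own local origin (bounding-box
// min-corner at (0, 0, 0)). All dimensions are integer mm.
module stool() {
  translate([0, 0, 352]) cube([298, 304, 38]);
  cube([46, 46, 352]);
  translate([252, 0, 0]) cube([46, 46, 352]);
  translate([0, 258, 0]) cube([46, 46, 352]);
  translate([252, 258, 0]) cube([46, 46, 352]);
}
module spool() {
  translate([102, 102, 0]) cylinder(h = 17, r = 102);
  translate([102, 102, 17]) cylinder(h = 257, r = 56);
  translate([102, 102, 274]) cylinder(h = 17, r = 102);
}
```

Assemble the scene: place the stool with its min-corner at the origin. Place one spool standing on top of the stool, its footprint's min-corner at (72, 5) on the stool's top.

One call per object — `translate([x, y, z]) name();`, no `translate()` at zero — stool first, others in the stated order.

stool();
translate([72, 5, 390]) spool();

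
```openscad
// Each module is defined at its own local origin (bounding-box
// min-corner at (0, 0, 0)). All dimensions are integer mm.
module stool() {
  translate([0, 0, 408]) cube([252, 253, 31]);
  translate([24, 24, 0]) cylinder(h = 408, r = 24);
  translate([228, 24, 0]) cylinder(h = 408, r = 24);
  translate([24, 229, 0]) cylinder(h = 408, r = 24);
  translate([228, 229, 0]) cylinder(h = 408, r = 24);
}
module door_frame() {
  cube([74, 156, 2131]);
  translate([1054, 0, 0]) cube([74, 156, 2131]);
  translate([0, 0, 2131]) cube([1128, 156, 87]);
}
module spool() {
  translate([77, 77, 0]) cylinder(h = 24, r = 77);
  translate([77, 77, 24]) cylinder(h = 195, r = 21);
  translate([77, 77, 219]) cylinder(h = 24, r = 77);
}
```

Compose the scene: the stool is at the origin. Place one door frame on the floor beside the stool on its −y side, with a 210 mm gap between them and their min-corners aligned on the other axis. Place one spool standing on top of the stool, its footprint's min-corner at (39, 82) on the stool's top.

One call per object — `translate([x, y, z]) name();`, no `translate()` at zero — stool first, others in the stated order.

stool();
translate([0, -366, 0]) door_frame();
translate([39, 82, 439]) spool();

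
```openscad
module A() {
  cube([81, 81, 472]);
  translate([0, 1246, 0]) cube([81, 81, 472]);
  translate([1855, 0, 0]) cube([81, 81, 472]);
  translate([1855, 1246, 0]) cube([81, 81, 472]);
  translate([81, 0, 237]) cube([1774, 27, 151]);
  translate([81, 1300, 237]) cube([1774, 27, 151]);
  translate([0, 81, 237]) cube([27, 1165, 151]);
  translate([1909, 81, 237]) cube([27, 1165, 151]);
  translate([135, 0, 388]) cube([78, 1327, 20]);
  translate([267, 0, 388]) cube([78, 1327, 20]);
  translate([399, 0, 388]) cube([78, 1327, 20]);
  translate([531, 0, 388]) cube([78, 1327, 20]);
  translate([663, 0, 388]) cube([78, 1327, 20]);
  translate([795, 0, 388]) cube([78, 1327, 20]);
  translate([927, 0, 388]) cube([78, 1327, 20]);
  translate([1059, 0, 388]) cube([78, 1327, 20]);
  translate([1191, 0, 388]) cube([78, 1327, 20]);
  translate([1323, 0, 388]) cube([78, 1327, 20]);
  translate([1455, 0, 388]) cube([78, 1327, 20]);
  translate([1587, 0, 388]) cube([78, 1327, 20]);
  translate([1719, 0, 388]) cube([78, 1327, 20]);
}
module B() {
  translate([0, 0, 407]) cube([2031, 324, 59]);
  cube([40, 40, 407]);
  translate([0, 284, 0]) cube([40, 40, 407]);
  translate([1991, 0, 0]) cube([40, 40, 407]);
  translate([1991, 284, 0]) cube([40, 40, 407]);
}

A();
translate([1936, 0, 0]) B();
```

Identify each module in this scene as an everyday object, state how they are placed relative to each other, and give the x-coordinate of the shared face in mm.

The bed frame's +x face and the bench's −x face are both at x = 1936 mm.

A is a bed frame. B is a bench. The bench is against the bed frame's +x side, with their −y faces flush. The x-coordinate of the shared face is 1936 mm.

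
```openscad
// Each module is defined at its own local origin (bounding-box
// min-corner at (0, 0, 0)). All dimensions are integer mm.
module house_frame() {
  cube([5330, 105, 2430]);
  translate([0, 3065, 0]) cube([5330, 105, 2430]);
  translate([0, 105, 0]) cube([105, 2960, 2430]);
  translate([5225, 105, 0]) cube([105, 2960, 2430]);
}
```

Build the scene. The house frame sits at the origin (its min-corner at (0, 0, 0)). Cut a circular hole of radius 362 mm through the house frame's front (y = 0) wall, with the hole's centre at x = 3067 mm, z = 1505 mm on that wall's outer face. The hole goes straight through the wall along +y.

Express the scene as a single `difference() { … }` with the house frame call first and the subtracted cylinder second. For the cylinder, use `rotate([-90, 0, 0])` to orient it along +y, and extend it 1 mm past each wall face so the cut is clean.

difference() {
  house_frame();
  translate([3067, -1, 1505]) rotate([-90, 0, 0]) cylinder(h = 107, r = 362);
}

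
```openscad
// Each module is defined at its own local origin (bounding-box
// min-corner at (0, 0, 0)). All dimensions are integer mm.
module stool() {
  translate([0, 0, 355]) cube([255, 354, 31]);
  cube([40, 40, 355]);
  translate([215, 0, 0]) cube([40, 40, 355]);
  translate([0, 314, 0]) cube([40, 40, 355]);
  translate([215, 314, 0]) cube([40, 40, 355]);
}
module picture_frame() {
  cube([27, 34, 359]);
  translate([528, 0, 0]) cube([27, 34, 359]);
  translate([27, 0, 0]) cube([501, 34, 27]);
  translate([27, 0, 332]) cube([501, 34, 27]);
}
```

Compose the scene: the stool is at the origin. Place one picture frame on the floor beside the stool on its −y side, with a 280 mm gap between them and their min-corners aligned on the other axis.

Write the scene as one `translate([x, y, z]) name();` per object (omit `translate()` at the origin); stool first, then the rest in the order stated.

stool();
translate([0, -314, 0]) picture_frame();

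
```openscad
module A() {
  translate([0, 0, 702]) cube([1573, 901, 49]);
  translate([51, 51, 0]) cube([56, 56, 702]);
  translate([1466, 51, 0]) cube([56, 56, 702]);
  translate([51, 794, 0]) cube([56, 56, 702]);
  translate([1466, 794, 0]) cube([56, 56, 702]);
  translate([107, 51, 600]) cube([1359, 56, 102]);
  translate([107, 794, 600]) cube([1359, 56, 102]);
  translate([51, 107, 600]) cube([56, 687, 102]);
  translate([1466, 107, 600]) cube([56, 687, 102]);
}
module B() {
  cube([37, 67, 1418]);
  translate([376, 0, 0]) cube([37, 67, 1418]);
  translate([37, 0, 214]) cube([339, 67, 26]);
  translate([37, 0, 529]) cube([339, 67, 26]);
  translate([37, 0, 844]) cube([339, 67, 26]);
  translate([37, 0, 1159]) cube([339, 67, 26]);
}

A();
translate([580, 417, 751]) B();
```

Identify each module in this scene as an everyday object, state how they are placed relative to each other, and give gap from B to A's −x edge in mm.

The ladder's min-x is at 580; the table's min-x is 0; gap = 580 mm.

A is a table. B is a ladder. The ladder is on top of the table, centred. The gap from the ladder to the table's −x edge is 580 mm.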